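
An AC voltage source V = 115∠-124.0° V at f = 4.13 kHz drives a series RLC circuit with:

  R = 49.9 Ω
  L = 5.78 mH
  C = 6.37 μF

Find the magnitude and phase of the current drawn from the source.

Step 1 — Angular frequency: ω = 2π·f = 2π·4130 = 2.595e+04 rad/s.
Step 2 — Component impedances:
  R: Z = R = 49.9 Ω
  L: Z = jωL = j·2.595e+04·0.00578 = 0 + j150 Ω
  C: Z = 1/(jωC) = -j/(ω·C) = 0 - j6.05 Ω
Step 3 — Series combination: Z_total = R + L + C = 49.9 + j143.9 Ω = 152.3∠70.9° Ω.
Step 4 — Source phasor: V = 115∠-124.0° V = -64.31 - j95.34 V.
Step 5 — Ohm's law: I = V / Z_total = (-64.31 - j95.34) / (49.9 + j143.9) = -0.7296 + j0.1938 A.
Step 6 — Convert to polar: |I| = 0.7549 A, ∠I = 165.1°.

I = 0.7549∠165.1° A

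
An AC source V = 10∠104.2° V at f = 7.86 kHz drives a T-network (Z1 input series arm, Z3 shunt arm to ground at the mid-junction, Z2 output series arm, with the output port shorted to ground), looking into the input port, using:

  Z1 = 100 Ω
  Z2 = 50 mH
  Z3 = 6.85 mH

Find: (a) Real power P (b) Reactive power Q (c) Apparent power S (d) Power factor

Step 1 — Angular frequency: ω = 2π·f = 2π·7860 = 4.939e+04 rad/s.
Step 2 — Component impedances:
  Z1: Z = R = 100 Ω
  Z2: Z = jωL = j·4.939e+04·0.05 = 0 + j2469 Ω
  Z3: Z = jωL = j·4.939e+04·0.00685 = 0 + j338.3 Ω
Step 3 — With the output port shorted to ground, the output series arm Z2 runs from the junction to ground; the shunt arm Z3 also runs from the junction to ground. They appear in parallel: Z3 || Z2 = 0 + j297.5 Ω.
Step 4 — Series with input arm Z1: Z_in = Z1 + (Z3 || Z2) = 100 + j297.5 Ω = 313.9∠71.4° Ω.
Step 5 — Source phasor: V = 10∠104.2° V = -2.453 + j9.694 V.
Step 6 — Current: I = V / Z = 0.02679 + j0.01725 A = 0.03186∠32.8° A.
Step 7 — Complex power: S = V·I* = 0.1015 + j0.302 VA.
Step 8 — Real power: P = Re(S) = 0.1015 W.
Step 9 — Reactive power: Q = Im(S) = 0.302 VAR.
Step 10 — Apparent power: |S| = 0.3186 VA.
Step 11 — Power factor: PF = P/|S| = 0.3186 (lagging).

(a) P = 0.1015 W  (b) Q = 0.302 VAR  (c) S = 0.3186 VA  (d) PF = 0.3186 (lagging)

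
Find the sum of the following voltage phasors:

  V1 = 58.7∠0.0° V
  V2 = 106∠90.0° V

Step 1 — Convert each phasor to rectangular form:
  V1 = 58.7·(cos(0.0°) + j·sin(0.0°)) = 58.7 V
  V2 = 106·(cos(90.0°) + j·sin(90.0°)) = 0 + j106 V
Step 2 — Sum components: V_total = 58.7 + j106 V.
Step 3 — Convert to polar: |V_total| = 121.2 V, ∠V_total = 61.0°.

V_total = 121.2∠61.0° V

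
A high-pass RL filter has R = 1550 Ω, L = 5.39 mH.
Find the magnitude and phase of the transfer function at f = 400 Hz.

Step 1 — Angular frequency: ω = 2π·400 = 2513 rad/s.
Step 2 — Transfer function: H(jω) = jωL/(R + jωL).
Step 3 — Numerator jωL = j·13.55; denominator R + jωL = 1550 + j13.55.
Step 4 — H = 7.638e-05 + j0.008739.
Step 5 — Magnitude: |H| = 0.008739 (-41.2 dB); phase: φ = 89.5°.

|H| = 0.008739 (-41.2 dB), φ = 89.5°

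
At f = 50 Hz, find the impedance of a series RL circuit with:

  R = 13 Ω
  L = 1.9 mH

Step 1 — Angular frequency: ω = 2π·f = 2π·50 = 314.2 rad/s.
Step 2 — Component impedances:
  R: Z = R = 13 Ω
  L: Z = jωL = j·314.2·0.0019 = 0 + j0.5969 Ω
Step 3 — Series combination: Z_total = R + L = 13 + j0.5969 Ω = 13.01∠2.6° Ω.

Z = 13 + j0.5969 Ω = 13.01∠2.6° Ω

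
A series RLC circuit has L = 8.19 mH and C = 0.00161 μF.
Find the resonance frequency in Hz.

Step 1 — Resonance condition Im(Z)=0 gives ω₀ = 1/√(LC).
Step 2 — ω₀ = 1/√(0.00819·1.61e-09) = 2.754e+05 rad/s.
Step 3 — f₀ = ω₀/(2π) = 4.383e+04 Hz.

f₀ = 4.383e+04 Hz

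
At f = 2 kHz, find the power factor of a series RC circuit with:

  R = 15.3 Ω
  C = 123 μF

Step 1 — Angular frequency: ω = 2π·f = 2π·2000 = 1.257e+04 rad/s.
Step 2 — Component impedances:
  R: Z = R = 15.3 Ω
  C: Z = 1/(jωC) = -j/(ω·C) = 0 - j0.647 Ω
Step 3 — Series combination: Z_total = R + C = 15.3 - j0.647 Ω = 15.31∠-2.4° Ω.
Step 4 — Power factor: PF = cos(φ) = Re(Z)/|Z| = 15.3/15.314 = 0.9991.
Step 5 — Type: Im(Z) = -0.647 ⇒ leading (phase φ = -2.4°).

PF = 0.9991 (leading, φ = -2.4°)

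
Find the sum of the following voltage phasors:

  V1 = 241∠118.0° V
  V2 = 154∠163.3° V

Step 1 — Convert each phasor to rectangular form:
  V1 = 241·(cos(118.0°) + j·sin(118.0°)) = -113.1 + j212.8 V
  V2 = 154·(cos(163.3°) + j·sin(163.3°)) = -147.5 + j44.25 V
Step 2 — Sum components: V_total = -260.6 + j257 V.
Step 3 — Convert to polar: |V_total| = 366.1 V, ∠V_total = 135.4°.

V_total = 366.1∠135.4° V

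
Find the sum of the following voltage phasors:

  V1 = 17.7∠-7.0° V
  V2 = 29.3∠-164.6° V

Step 1 — Convert each phasor to rectangular form:
  V1 = 17.7·(cos(-7.0°) + j·sin(-7.0°)) = 17.57 - j2.157 V
  V2 = 29.3·(cos(-164.6°) + j·sin(-164.6°)) = -28.25 - j7.781 V
Step 2 — Sum components: V_total = -10.68 - j9.938 V.
Step 3 — Convert to polar: |V_total| = 14.59 V, ∠V_total = -137.1°.

V_total = 14.59∠-137.1° V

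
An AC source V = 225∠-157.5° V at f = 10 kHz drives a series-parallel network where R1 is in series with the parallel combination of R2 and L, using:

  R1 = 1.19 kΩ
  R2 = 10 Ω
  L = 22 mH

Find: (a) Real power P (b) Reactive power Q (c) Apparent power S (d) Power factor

Step 1 — Angular frequency: ω = 2π·f = 2π·1e+04 = 6.283e+04 rad/s.
Step 2 — Component impedances:
  R1: Z = R = 1190 Ω
  R2: Z = R = 10 Ω
  L: Z = jωL = j·6.283e+04·0.022 = 0 + j1382 Ω
Step 3 — Parallel branch: R2 || L = 1/(1/R2 + 1/L) = 9.999 + j0.07234 Ω.
Step 4 — Series with R1: Z_total = R1 + (R2 || L) = 1200 + j0.07234 Ω = 1200∠0.0° Ω.
Step 5 — Source phasor: V = 225∠-157.5° V = -207.9 - j86.1 V.
Step 6 — Current: I = V / Z = -0.1732 - j0.07174 A = 0.1875∠-157.5° A.
Step 7 — Complex power: S = V·I* = 42.19 + j0.002543 VA.
Step 8 — Real power: P = Re(S) = 42.19 W.
Step 9 — Reactive power: Q = Im(S) = 0.002543 VAR.
Step 10 — Apparent power: |S| = 42.19 VA.
Step 11 — Power factor: PF = P/|S| = 1 (lagging).

(a) P = 42.19 W  (b) Q = 0.002543 VAR  (c) S = 42.19 VA  (d) PF = 1 (lagging)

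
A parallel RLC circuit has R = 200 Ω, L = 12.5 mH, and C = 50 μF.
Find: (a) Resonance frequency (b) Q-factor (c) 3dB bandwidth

Step 1 — Resonance: ω₀ = 1/√(LC) = 1/√(0.0125·5e-05) = 1265 rad/s.
Step 2 — f₀ = ω₀/(2π) = 201.3 Hz.
Step 3 — Parallel Q: Q = R/(ω₀L) = 200/(1265·0.0125) = 12.65.
Step 4 — Bandwidth: Δω = ω₀/Q = 100 rad/s; BW = Δω/(2π) = 15.92 Hz.

(a) f₀ = 201.3 Hz  (b) Q = 12.65  (c) BW = 15.92 Hz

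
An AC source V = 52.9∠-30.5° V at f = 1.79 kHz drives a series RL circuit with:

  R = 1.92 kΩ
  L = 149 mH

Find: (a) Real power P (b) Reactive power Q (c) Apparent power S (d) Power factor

Step 1 — Angular frequency: ω = 2π·f = 2π·1790 = 1.125e+04 rad/s.
Step 2 — Component impedances:
  R: Z = R = 1920 Ω
  L: Z = jωL = j·1.125e+04·0.149 = 0 + j1676 Ω
Step 3 — Series combination: Z_total = R + L = 1920 + j1676 Ω = 2548∠41.1° Ω.
Step 4 — Source phasor: V = 52.9∠-30.5° V = 45.58 - j26.85 V.
Step 5 — Current: I = V / Z = 0.006547 - j0.0197 A = 0.02076∠-71.6° A.
Step 6 — Complex power: S = V·I* = 0.8273 + j0.7221 VA.
Step 7 — Real power: P = Re(S) = 0.8273 W.
Step 8 — Reactive power: Q = Im(S) = 0.7221 VAR.
Step 9 — Apparent power: |S| = 1.098 VA.
Step 10 — Power factor: PF = P/|S| = 0.7534 (lagging).

(a) P = 0.8273 W  (b) Q = 0.7221 VAR  (c) S = 1.098 VA  (d) PF = 0.7534 (lagging)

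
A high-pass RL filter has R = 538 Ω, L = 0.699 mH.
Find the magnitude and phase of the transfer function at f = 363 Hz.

Step 1 — Angular frequency: ω = 2π·363 = 2281 rad/s.
Step 2 — Transfer function: H(jω) = jωL/(R + jωL).
Step 3 — Numerator jωL = j·1.594; denominator R + jωL = 538 + j1.594.
Step 4 — H = 8.781e-06 + j0.002963.
Step 5 — Magnitude: |H| = 0.002963 (-50.6 dB); phase: φ = 89.8°.

|H| = 0.002963 (-50.6 dB), φ = 89.8°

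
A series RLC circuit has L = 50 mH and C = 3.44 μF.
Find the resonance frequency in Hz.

Step 1 — Resonance condition Im(Z)=0 gives ω₀ = 1/√(LC).
Step 2 — ω₀ = 1/√(0.05·3.44e-06) = 2411 rad/s.
Step 3 — f₀ = ω₀/(2π) = 383.8 Hz.

f₀ = 383.8 Hz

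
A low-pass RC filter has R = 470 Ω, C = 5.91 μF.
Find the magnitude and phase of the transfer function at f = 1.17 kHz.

Step 1 — Angular frequency: ω = 2π·1170 = 7351 rad/s.
Step 2 — Transfer function: H(jω) = 1/(1 + jωRC).
Step 3 — Denominator: 1 + jωRC = 1 + j·7351·470·5.91e-06 = 1 + j20.42.
Step 4 — H = 0.002393 - j0.04885.
Step 5 — Magnitude: |H| = 0.04891 (-26.2 dB); phase: φ = -87.2°.

|H| = 0.04891 (-26.2 dB), φ = -87.2°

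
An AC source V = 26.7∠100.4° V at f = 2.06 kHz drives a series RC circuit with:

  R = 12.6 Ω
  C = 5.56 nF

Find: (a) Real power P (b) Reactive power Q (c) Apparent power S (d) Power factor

Step 1 — Angular frequency: ω = 2π·f = 2π·2060 = 1.294e+04 rad/s.
Step 2 — Component impedances:
  R: Z = R = 12.6 Ω
  C: Z = 1/(jωC) = -j/(ω·C) = 0 - j1.39e+04 Ω
Step 3 — Series combination: Z_total = R + C = 12.6 - j1.39e+04 Ω = 1.39e+04∠-89.9° Ω.
Step 4 — Source phasor: V = 26.7∠100.4° V = -4.82 + j26.26 V.
Step 5 — Current: I = V / Z = -0.00189 - j0.0003451 A = 0.001921∠-169.7° A.
Step 6 — Complex power: S = V·I* = 4.652e-05 - j0.0513 VA.
Step 7 — Real power: P = Re(S) = 4.652e-05 W.
Step 8 — Reactive power: Q = Im(S) = -0.0513 VAR.
Step 9 — Apparent power: |S| = 0.0513 VA.
Step 10 — Power factor: PF = P/|S| = 0.0009068 (leading).

(a) P = 4.652e-05 W  (b) Q = -0.0513 VAR  (c) S = 0.0513 VA  (d) PF = 0.0009068 (leading)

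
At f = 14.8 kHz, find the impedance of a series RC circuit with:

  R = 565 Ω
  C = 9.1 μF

Step 1 — Angular frequency: ω = 2π·f = 2π·1.48e+04 = 9.299e+04 rad/s.
Step 2 — Component impedances:
  R: Z = R = 565 Ω
  C: Z = 1/(jωC) = -j/(ω·C) = 0 - j1.182 Ω
Step 3 — Series combination: Z_total = R + C = 565 - j1.182 Ω = 565∠-0.1° Ω.

Z = 565 - j1.182 Ω = 565∠-0.1° Ω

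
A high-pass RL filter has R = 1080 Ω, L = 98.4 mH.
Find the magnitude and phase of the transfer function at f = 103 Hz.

Step 1 — Angular frequency: ω = 2π·103 = 647.2 rad/s.
Step 2 — Transfer function: H(jω) = jωL/(R + jωL).
Step 3 — Numerator jωL = j·63.68; denominator R + jωL = 1080 + j63.68.
Step 4 — H = 0.003465 + j0.05876.
Step 5 — Magnitude: |H| = 0.05886 (-24.6 dB); phase: φ = 86.6°.

|H| = 0.05886 (-24.6 dB), φ = 86.6°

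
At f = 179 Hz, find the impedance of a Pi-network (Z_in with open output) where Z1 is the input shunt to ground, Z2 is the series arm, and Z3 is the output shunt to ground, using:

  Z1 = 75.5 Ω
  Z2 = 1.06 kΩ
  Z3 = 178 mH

Step 1 — Angular frequency: ω = 2π·f = 2π·179 = 1125 rad/s.
Step 2 — Component impedances:
  Z1: Z = R = 75.5 Ω
  Z2: Z = R = 1060 Ω
  Z3: Z = jωL = j·1125·0.178 = 0 + j200.2 Ω
Step 3 — With open output, the series arm Z2 and the output shunt Z3 appear in series to ground: Z2 + Z3 = 1060 + j200.2 Ω.
Step 4 — Parallel with input shunt Z1: Z_in = Z1 || (Z2 + Z3) = 70.63 + j0.8584 Ω = 70.64∠0.7° Ω.

Z = 70.63 + j0.8584 Ω = 70.64∠0.7° Ω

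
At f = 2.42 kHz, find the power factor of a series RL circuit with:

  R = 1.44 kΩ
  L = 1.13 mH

Step 1 — Angular frequency: ω = 2π·f = 2π·2420 = 1.521e+04 rad/s.
Step 2 — Component impedances:
  R: Z = R = 1440 Ω
  L: Z = jωL = j·1.521e+04·0.00113 = 0 + j17.18 Ω
Step 3 — Series combination: Z_total = R + L = 1440 + j17.18 Ω = 1440∠0.7° Ω.
Step 4 — Power factor: PF = cos(φ) = Re(Z)/|Z| = 1440/1440.1 = 0.9999.
Step 5 — Type: Im(Z) = 17.18 ⇒ lagging (phase φ = 0.7°).

PF = 0.9999 (lagging, φ = 0.7°)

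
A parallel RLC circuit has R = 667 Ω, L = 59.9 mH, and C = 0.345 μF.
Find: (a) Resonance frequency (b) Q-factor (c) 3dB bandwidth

Step 1 — Resonance: ω₀ = 1/√(LC) = 1/√(0.0599·3.45e-07) = 6956 rad/s.
Step 2 — f₀ = ω₀/(2π) = 1107 Hz.
Step 3 — Parallel Q: Q = R/(ω₀L) = 667/(6956·0.0599) = 1.601.
Step 4 — Bandwidth: Δω = ω₀/Q = 4346 rad/s; BW = Δω/(2π) = 691.6 Hz.

(a) f₀ = 1107 Hz  (b) Q = 1.601  (c) BW = 691.6 Hz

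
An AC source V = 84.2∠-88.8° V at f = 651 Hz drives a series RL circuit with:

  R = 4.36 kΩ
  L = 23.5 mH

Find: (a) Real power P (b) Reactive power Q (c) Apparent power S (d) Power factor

Step 1 — Angular frequency: ω = 2π·f = 2π·651 = 4090 rad/s.
Step 2 — Component impedances:
  R: Z = R = 4360 Ω
  L: Z = jωL = j·4090·0.0235 = 0 + j96.12 Ω
Step 3 — Series combination: Z_total = R + L = 4360 + j96.12 Ω = 4361∠1.3° Ω.
Step 4 — Source phasor: V = 84.2∠-88.8° V = 1.763 - j84.18 V.
Step 5 — Current: I = V / Z = -2.122e-05 - j0.01931 A = 0.01931∠-90.1° A.
Step 6 — Complex power: S = V·I* = 1.625 + j0.03583 VA.
Step 7 — Real power: P = Re(S) = 1.625 W.
Step 8 — Reactive power: Q = Im(S) = 0.03583 VAR.
Step 9 — Apparent power: |S| = 1.626 VA.
Step 10 — Power factor: PF = P/|S| = 0.9998 (lagging).

(a) P = 1.625 W  (b) Q = 0.03583 VAR  (c) S = 1.626 VA  (d) PF = 0.9998 (lagging)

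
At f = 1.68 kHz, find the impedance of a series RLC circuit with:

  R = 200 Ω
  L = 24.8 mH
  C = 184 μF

Step 1 — Angular frequency: ω = 2π·f = 2π·1680 = 1.056e+04 rad/s.
Step 2 — Component impedances:
  R: Z = R = 200 Ω
  L: Z = jωL = j·1.056e+04·0.0248 = 0 + j261.8 Ω
  C: Z = 1/(jωC) = -j/(ω·C) = 0 - j0.5149 Ω
Step 3 — Series combination: Z_total = R + L + C = 200 + j261.3 Ω = 329∠52.6° Ω.

Z = 200 + j261.3 Ω = 329∠52.6° Ω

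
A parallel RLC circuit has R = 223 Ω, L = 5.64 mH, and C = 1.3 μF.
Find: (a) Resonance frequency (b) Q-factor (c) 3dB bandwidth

Step 1 — Resonance: ω₀ = 1/√(LC) = 1/√(0.00564·1.3e-06) = 1.168e+04 rad/s.
Step 2 — f₀ = ω₀/(2π) = 1859 Hz.
Step 3 — Parallel Q: Q = R/(ω₀L) = 223/(1.168e+04·0.00564) = 3.386.
Step 4 — Bandwidth: Δω = ω₀/Q = 3449 rad/s; BW = Δω/(2π) = 549 Hz.

(a) f₀ = 1859 Hz  (b) Q = 3.386  (c) BW = 549 Hz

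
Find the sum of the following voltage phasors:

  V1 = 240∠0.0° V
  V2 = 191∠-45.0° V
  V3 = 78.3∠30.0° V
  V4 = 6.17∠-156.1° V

Step 1 — Convert each phasor to rectangular form:
  V1 = 240·(cos(0.0°) + j·sin(0.0°)) = 240 V
  V2 = 191·(cos(-45.0°) + j·sin(-45.0°)) = 135.1 - j135.1 V
  V3 = 78.3·(cos(30.0°) + j·sin(30.0°)) = 67.81 + j39.15 V
  V4 = 6.17·(cos(-156.1°) + j·sin(-156.1°)) = -5.641 - j2.5 V
Step 2 — Sum components: V_total = 437.2 - j98.41 V.
Step 3 — Convert to polar: |V_total| = 448.2 V, ∠V_total = -12.7°.

V_total = 448.2∠-12.7° V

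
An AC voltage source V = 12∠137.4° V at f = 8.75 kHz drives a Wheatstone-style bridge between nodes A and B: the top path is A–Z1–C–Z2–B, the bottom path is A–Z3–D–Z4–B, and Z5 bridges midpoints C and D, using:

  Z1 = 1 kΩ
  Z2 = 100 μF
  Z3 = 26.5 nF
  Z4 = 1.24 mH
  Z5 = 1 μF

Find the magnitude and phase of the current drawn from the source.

Step 1 — Angular frequency: ω = 2π·f = 2π·8750 = 5.498e+04 rad/s.
Step 2 — Component impedances:
  Z1: Z = R = 1000 Ω
  Z2: Z = 1/(jωC) = -j/(ω·C) = 0 - j0.1819 Ω
  Z3: Z = 1/(jωC) = -j/(ω·C) = 0 - j686.4 Ω
  Z4: Z = jωL = j·5.498e+04·0.00124 = 0 + j68.17 Ω
  Z5: Z = 1/(jωC) = -j/(ω·C) = 0 - j18.19 Ω
Step 3 — Bridge requires nodal analysis (the Z5 bridge couples midpoints C and D, so the two paths cannot be reduced to a simple series/parallel combination). Setting node B to ground and injecting 1 A at node A, the 3-node admittance system at A, C, D solves to V_A = Z_AB = 336 - j472.6 Ω = 579.8∠-54.6° Ω.
Step 4 — Source phasor: V = 12∠137.4° V = -8.833 + j8.123 V.
Step 5 — Ohm's law: I = V / Z_total = (-8.833 + j8.123) / (336 - j472.6) = -0.02024 - j0.004299 A.
Step 6 — Convert to polar: |I| = 0.0207 A, ∠I = -168.0°.

I = 0.0207∠-168.0° A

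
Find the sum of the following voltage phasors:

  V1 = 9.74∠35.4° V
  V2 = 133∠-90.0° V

Step 1 — Convert each phasor to rectangular form:
  V1 = 9.74·(cos(35.4°) + j·sin(35.4°)) = 7.939 + j5.642 V
  V2 = 133·(cos(-90.0°) + j·sin(-90.0°)) = 0 - j133 V
Step 2 — Sum components: V_total = 7.939 - j127.4 V.
Step 3 — Convert to polar: |V_total| = 127.6 V, ∠V_total = -86.4°.

V_total = 127.6∠-86.4° V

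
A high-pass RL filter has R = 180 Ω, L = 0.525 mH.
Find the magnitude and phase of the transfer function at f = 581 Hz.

Step 1 — Angular frequency: ω = 2π·581 = 3651 rad/s.
Step 2 — Transfer function: H(jω) = jωL/(R + jωL).
Step 3 — Numerator jωL = j·1.917; denominator R + jωL = 180 + j1.917.
Step 4 — H = 0.0001134 + j0.01065.
Step 5 — Magnitude: |H| = 0.01065 (-39.5 dB); phase: φ = 89.4°.

|H| = 0.01065 (-39.5 dB), φ = 89.4°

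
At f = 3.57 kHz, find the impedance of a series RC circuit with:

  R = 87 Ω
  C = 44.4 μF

Step 1 — Angular frequency: ω = 2π·f = 2π·3570 = 2.243e+04 rad/s.
Step 2 — Component impedances:
  R: Z = R = 87 Ω
  C: Z = 1/(jωC) = -j/(ω·C) = 0 - j1.004 Ω
Step 3 — Series combination: Z_total = R + C = 87 - j1.004 Ω = 87.01∠-0.7° Ω.

Z = 87 - j1.004 Ω = 87.01∠-0.7° Ω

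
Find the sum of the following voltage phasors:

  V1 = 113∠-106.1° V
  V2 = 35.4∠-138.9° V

Step 1 — Convert each phasor to rectangular form:
  V1 = 113·(cos(-106.1°) + j·sin(-106.1°)) = -31.34 - j108.6 V
  V2 = 35.4·(cos(-138.9°) + j·sin(-138.9°)) = -26.68 - j23.27 V
Step 2 — Sum components: V_total = -58.01 - j131.8 V.
Step 3 — Convert to polar: |V_total| = 144 V, ∠V_total = -113.8°.

V_total = 144∠-113.8° V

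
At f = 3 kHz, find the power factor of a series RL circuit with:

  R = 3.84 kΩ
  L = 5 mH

Step 1 — Angular frequency: ω = 2π·f = 2π·3000 = 1.885e+04 rad/s.
Step 2 — Component impedances:
  R: Z = R = 3840 Ω
  L: Z = jωL = j·1.885e+04·0.005 = 0 + j94.25 Ω
Step 3 — Series combination: Z_total = R + L = 3840 + j94.25 Ω = 3841∠1.4° Ω.
Step 4 — Power factor: PF = cos(φ) = Re(Z)/|Z| = 3840/3841 = 0.9997.
Step 5 — Type: Im(Z) = 94.25 ⇒ lagging (phase φ = 1.4°).

PF = 0.9997 (lagging, φ = 1.4°)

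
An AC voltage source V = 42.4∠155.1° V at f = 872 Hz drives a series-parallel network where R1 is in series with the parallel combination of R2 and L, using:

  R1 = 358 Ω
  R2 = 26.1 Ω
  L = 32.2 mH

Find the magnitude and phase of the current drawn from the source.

Step 1 — Angular frequency: ω = 2π·f = 2π·872 = 5479 rad/s.
Step 2 — Component impedances:
  R1: Z = R = 358 Ω
  R2: Z = R = 26.1 Ω
  L: Z = jωL = j·5479·0.0322 = 0 + j176.4 Ω
Step 3 — Parallel branch: R2 || L = 1/(1/R2 + 1/L) = 25.54 + j3.779 Ω.
Step 4 — Series with R1: Z_total = R1 + (R2 || L) = 383.5 + j3.779 Ω = 383.6∠0.6° Ω.
Step 5 — Source phasor: V = 42.4∠155.1° V = -38.46 + j17.85 V.
Step 6 — Ohm's law: I = V / Z_total = (-38.46 + j17.85) / (383.5 + j3.779) = -0.0998 + j0.04753 A.
Step 7 — Convert to polar: |I| = 0.1105 A, ∠I = 154.5°.

I = 0.1105∠154.5° A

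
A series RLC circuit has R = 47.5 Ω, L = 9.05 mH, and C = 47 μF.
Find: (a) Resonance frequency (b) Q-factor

Step 1 — Resonance condition Im(Z)=0 gives ω₀ = 1/√(LC).
Step 2 — ω₀ = 1/√(0.00905·4.7e-05) = 1533 rad/s.
Step 3 — f₀ = ω₀/(2π) = 244 Hz.
Step 4 — Series Q: Q = ω₀L/R = 1533·0.00905/47.5 = 0.2921.

(a) f₀ = 244 Hz  (b) Q = 0.2921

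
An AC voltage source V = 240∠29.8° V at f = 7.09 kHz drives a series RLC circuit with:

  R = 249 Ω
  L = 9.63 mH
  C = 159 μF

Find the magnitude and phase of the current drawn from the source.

Step 1 — Angular frequency: ω = 2π·f = 2π·7090 = 4.455e+04 rad/s.
Step 2 — Component impedances:
  R: Z = R = 249 Ω
  L: Z = jωL = j·4.455e+04·0.00963 = 0 + j429 Ω
  C: Z = 1/(jωC) = -j/(ω·C) = 0 - j0.1412 Ω
Step 3 — Series combination: Z_total = R + L + C = 249 + j428.9 Ω = 495.9∠59.9° Ω.
Step 4 — Source phasor: V = 240∠29.8° V = 208.3 + j119.3 V.
Step 5 — Ohm's law: I = V / Z_total = (208.3 + j119.3) / (249 + j428.9) = 0.4189 - j0.2424 A.
Step 6 — Convert to polar: |I| = 0.484 A, ∠I = -30.1°.

I = 0.484∠-30.1° A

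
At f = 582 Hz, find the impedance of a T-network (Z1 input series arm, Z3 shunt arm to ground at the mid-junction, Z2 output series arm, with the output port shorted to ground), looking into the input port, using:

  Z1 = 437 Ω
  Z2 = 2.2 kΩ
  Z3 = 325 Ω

Step 1 — Angular frequency: ω = 2π·f = 2π·582 = 3657 rad/s.
Step 2 — Component impedances:
  Z1: Z = R = 437 Ω
  Z2: Z = R = 2200 Ω
  Z3: Z = R = 325 Ω
Step 3 — With the output port shorted to ground, the output series arm Z2 runs from the junction to ground; the shunt arm Z3 also runs from the junction to ground. They appear in parallel: Z3 || Z2 = 283.2 Ω.
Step 4 — Series with input arm Z1: Z_in = Z1 + (Z3 || Z2) = 720.2 Ω = 720.2∠0.0° Ω.

Z = 720.2 Ω = 720.2∠0.0° Ω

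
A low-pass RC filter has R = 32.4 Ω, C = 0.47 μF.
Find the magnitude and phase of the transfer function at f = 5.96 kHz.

Step 1 — Angular frequency: ω = 2π·5960 = 3.745e+04 rad/s.
Step 2 — Transfer function: H(jω) = 1/(1 + jωRC).
Step 3 — Denominator: 1 + jωRC = 1 + j·3.745e+04·32.4·4.7e-07 = 1 + j0.5703.
Step 4 — H = 0.7546 - j0.4303.
Step 5 — Magnitude: |H| = 0.8687 (-1.2 dB); phase: φ = -29.7°.

|H| = 0.8687 (-1.2 dB), φ = -29.7°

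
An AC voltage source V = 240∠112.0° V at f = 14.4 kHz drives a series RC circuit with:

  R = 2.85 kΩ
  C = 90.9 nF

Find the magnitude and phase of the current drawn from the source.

Step 1 — Angular frequency: ω = 2π·f = 2π·1.44e+04 = 9.048e+04 rad/s.
Step 2 — Component impedances:
  R: Z = R = 2850 Ω
  C: Z = 1/(jωC) = -j/(ω·C) = 0 - j121.6 Ω
Step 3 — Series combination: Z_total = R + C = 2850 - j121.6 Ω = 2853∠-2.4° Ω.
Step 4 — Source phasor: V = 240∠112.0° V = -89.91 + j222.5 V.
Step 5 — Ohm's law: I = V / Z_total = (-89.91 + j222.5) / (2850 - j121.6) = -0.03481 + j0.07659 A.
Step 6 — Convert to polar: |I| = 0.08413 A, ∠I = 114.4°.

I = 0.08413∠114.4° A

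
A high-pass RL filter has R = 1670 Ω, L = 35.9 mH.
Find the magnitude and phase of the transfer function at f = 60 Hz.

Step 1 — Angular frequency: ω = 2π·60 = 377 rad/s.
Step 2 — Transfer function: H(jω) = jωL/(R + jωL).
Step 3 — Numerator jωL = j·13.53; denominator R + jωL = 1670 + j13.53.
Step 4 — H = 6.567e-05 + j0.008104.
Step 5 — Magnitude: |H| = 0.008104 (-41.8 dB); phase: φ = 89.5°.

|H| = 0.008104 (-41.8 dB), φ = 89.5°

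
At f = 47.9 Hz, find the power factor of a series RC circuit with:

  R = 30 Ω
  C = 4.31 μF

Step 1 — Angular frequency: ω = 2π·f = 2π·47.9 = 301 rad/s.
Step 2 — Component impedances:
  R: Z = R = 30 Ω
  C: Z = 1/(jωC) = -j/(ω·C) = 0 - j770.9 Ω
Step 3 — Series combination: Z_total = R + C = 30 - j770.9 Ω = 771.5∠-87.8° Ω.
Step 4 — Power factor: PF = cos(φ) = Re(Z)/|Z| = 30/771.5 = 0.03889.
Step 5 — Type: Im(Z) = -770.9 ⇒ leading (phase φ = -87.8°).

PF = 0.03889 (leading, φ = -87.8°)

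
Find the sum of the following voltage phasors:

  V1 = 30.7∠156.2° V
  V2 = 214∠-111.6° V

Step 1 — Convert each phasor to rectangular form:
  V1 = 30.7·(cos(156.2°) + j·sin(156.2°)) = -28.09 + j12.39 V
  V2 = 214·(cos(-111.6°) + j·sin(-111.6°)) = -78.78 - j199 V
Step 2 — Sum components: V_total = -106.9 - j186.6 V.
Step 3 — Convert to polar: |V_total| = 215 V, ∠V_total = -119.8°.

V_total = 215∠-119.8° V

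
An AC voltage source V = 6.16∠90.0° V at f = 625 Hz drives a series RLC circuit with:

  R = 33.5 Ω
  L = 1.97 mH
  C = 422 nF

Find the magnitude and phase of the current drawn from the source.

Step 1 — Angular frequency: ω = 2π·f = 2π·625 = 3927 rad/s.
Step 2 — Component impedances:
  R: Z = R = 33.5 Ω
  L: Z = jωL = j·3927·0.00197 = 0 + j7.736 Ω
  C: Z = 1/(jωC) = -j/(ω·C) = 0 - j603.4 Ω
Step 3 — Series combination: Z_total = R + L + C = 33.5 - j595.7 Ω = 596.6∠-86.8° Ω.
Step 4 — Source phasor: V = 6.16∠90.0° V = 0 + j6.16 V.
Step 5 — Ohm's law: I = V / Z_total = (0 + j6.16) / (33.5 - j595.7) = -0.01031 + j0.0005797 A.
Step 6 — Convert to polar: |I| = 0.01032 A, ∠I = 176.8°.

I = 0.01032∠176.8° A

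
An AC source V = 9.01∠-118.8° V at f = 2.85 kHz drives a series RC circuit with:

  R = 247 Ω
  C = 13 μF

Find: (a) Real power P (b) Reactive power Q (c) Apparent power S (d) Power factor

Step 1 — Angular frequency: ω = 2π·f = 2π·2850 = 1.791e+04 rad/s.
Step 2 — Component impedances:
  R: Z = R = 247 Ω
  C: Z = 1/(jωC) = -j/(ω·C) = 0 - j4.296 Ω
Step 3 — Series combination: Z_total = R + C = 247 - j4.296 Ω = 247∠-1.0° Ω.
Step 4 — Source phasor: V = 9.01∠-118.8° V = -4.341 - j7.896 V.
Step 5 — Current: I = V / Z = -0.01701 - j0.03226 A = 0.03647∠-117.8° A.
Step 6 — Complex power: S = V·I* = 0.3286 - j0.005714 VA.
Step 7 — Real power: P = Re(S) = 0.3286 W.
Step 8 — Reactive power: Q = Im(S) = -0.005714 VAR.
Step 9 — Apparent power: |S| = 0.3286 VA.
Step 10 — Power factor: PF = P/|S| = 0.9998 (leading).

(a) P = 0.3286 W  (b) Q = -0.005714 VAR  (c) S = 0.3286 VA  (d) PF = 0.9998 (leading)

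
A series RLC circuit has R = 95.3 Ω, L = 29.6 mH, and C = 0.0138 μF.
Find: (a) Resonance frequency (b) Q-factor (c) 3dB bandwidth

Step 1 — Resonance: ω₀ = 1/√(LC) = 1/√(0.0296·1.38e-08) = 4.948e+04 rad/s.
Step 2 — f₀ = ω₀/(2π) = 7875 Hz.
Step 3 — Series Q: Q = ω₀L/R = 4.948e+04·0.0296/95.3 = 15.37.
Step 4 — Bandwidth: Δω = ω₀/Q = 3220 rad/s; BW = Δω/(2π) = 512.4 Hz.

(a) f₀ = 7875 Hz  (b) Q = 15.37  (c) BW = 512.4 Hz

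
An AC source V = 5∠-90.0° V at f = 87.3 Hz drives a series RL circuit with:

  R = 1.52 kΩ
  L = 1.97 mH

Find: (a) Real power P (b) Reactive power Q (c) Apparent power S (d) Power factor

Step 1 — Angular frequency: ω = 2π·f = 2π·87.3 = 548.5 rad/s.
Step 2 — Component impedances:
  R: Z = R = 1520 Ω
  L: Z = jωL = j·548.5·0.00197 = 0 + j1.081 Ω
Step 3 — Series combination: Z_total = R + L = 1520 + j1.081 Ω = 1520∠0.0° Ω.
Step 4 — Source phasor: V = 5∠-90.0° V = 0 - j5 V.
Step 5 — Current: I = V / Z = -2.339e-06 - j0.003289 A = 0.003289∠-90.0° A.
Step 6 — Complex power: S = V·I* = 0.01645 + j1.169e-05 VA.
Step 7 — Real power: P = Re(S) = 0.01645 W.
Step 8 — Reactive power: Q = Im(S) = 1.169e-05 VAR.
Step 9 — Apparent power: |S| = 0.01645 VA.
Step 10 — Power factor: PF = P/|S| = 1 (lagging).

(a) P = 0.01645 W  (b) Q = 1.169e-05 VAR  (c) S = 0.01645 VA  (d) PF = 1 (lagging)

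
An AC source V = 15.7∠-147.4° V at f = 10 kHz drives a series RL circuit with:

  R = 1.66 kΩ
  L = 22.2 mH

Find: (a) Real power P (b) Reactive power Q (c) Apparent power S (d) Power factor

Step 1 — Angular frequency: ω = 2π·f = 2π·1e+04 = 6.283e+04 rad/s.
Step 2 — Component impedances:
  R: Z = R = 1660 Ω
  L: Z = jωL = j·6.283e+04·0.0222 = 0 + j1395 Ω
Step 3 — Series combination: Z_total = R + L = 1660 + j1395 Ω = 2168∠40.0° Ω.
Step 4 — Source phasor: V = 15.7∠-147.4° V = -13.23 - j8.459 V.
Step 5 — Current: I = V / Z = -0.00718 + j0.0009376 A = 0.007241∠172.6° A.
Step 6 — Complex power: S = V·I* = 0.08703 + j0.07313 VA.
Step 7 — Real power: P = Re(S) = 0.08703 W.
Step 8 — Reactive power: Q = Im(S) = 0.07313 VAR.
Step 9 — Apparent power: |S| = 0.1137 VA.
Step 10 — Power factor: PF = P/|S| = 0.7656 (lagging).

(a) P = 0.08703 W  (b) Q = 0.07313 VAR  (c) S = 0.1137 VA  (d) PF = 0.7656 (lagging)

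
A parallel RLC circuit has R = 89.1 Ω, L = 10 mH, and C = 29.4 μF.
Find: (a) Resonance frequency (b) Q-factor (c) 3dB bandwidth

Step 1 — Resonance: ω₀ = 1/√(LC) = 1/√(0.01·2.94e-05) = 1844 rad/s.
Step 2 — f₀ = ω₀/(2π) = 293.5 Hz.
Step 3 — Parallel Q: Q = R/(ω₀L) = 89.1/(1844·0.01) = 4.831.
Step 4 — Bandwidth: Δω = ω₀/Q = 381.7 rad/s; BW = Δω/(2π) = 60.76 Hz.

(a) f₀ = 293.5 Hz  (b) Q = 4.831  (c) BW = 60.76 Hz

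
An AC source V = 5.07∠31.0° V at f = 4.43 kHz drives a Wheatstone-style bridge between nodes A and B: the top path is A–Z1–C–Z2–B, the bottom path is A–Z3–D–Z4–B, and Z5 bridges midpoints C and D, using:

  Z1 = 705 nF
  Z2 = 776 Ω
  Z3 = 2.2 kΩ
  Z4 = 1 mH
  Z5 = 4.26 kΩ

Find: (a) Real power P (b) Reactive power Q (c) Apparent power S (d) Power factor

Step 1 — Angular frequency: ω = 2π·f = 2π·4430 = 2.783e+04 rad/s.
Step 2 — Component impedances:
  Z1: Z = 1/(jωC) = -j/(ω·C) = 0 - j50.96 Ω
  Z2: Z = R = 776 Ω
  Z3: Z = R = 2200 Ω
  Z4: Z = jωL = j·2.783e+04·0.001 = 0 + j27.83 Ω
  Z5: Z = R = 4260 Ω
Step 3 — Bridge requires nodal analysis (the Z5 bridge couples midpoints C and D, so the two paths cannot be reduced to a simple series/parallel combination). Setting node B to ground and injecting 1 A at node A, the 3-node admittance system at A, C, D solves to V_A = Z_AB = 506.4 - j26.84 Ω = 507.1∠-3.0° Ω.
Step 4 — Source phasor: V = 5.07∠31.0° V = 4.346 + j2.611 V.
Step 5 — Current: I = V / Z = 0.008286 + j0.005596 A = 0.009998∠34.0° A.
Step 6 — Complex power: S = V·I* = 0.05062 - j0.002683 VA.
Step 7 — Real power: P = Re(S) = 0.05062 W.
Step 8 — Reactive power: Q = Im(S) = -0.002683 VAR.
Step 9 — Apparent power: |S| = 0.05069 VA.
Step 10 — Power factor: PF = P/|S| = 0.9986 (leading).

(a) P = 0.05062 W  (b) Q = -0.002683 VAR  (c) S = 0.05069 VA  (d) PF = 0.9986 (leading)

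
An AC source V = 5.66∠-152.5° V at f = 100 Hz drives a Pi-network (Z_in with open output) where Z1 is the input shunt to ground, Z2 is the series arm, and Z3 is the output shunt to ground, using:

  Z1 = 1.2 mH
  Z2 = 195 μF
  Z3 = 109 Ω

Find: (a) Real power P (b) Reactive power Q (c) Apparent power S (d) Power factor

Step 1 — Angular frequency: ω = 2π·f = 2π·100 = 628.3 rad/s.
Step 2 — Component impedances:
  Z1: Z = jωL = j·628.3·0.0012 = 0 + j0.754 Ω
  Z2: Z = 1/(jωC) = -j/(ω·C) = 0 - j8.162 Ω
  Z3: Z = R = 109 Ω
Step 3 — With open output, the series arm Z2 and the output shunt Z3 appear in series to ground: Z2 + Z3 = 109 - j8.162 Ω.
Step 4 — Parallel with input shunt Z1: Z_in = Z1 || (Z2 + Z3) = 0.005192 + j0.7543 Ω = 0.7544∠89.6° Ω.
Step 5 — Source phasor: V = 5.66∠-152.5° V = -5.02 - j2.613 V.
Step 6 — Current: I = V / Z = -3.51 + j6.631 A = 7.503∠117.9° A.
Step 7 — Complex power: S = V·I* = 0.2923 + j42.47 VA.
Step 8 — Real power: P = Re(S) = 0.2923 W.
Step 9 — Reactive power: Q = Im(S) = 42.47 VAR.
Step 10 — Apparent power: |S| = 42.47 VA.
Step 11 — Power factor: PF = P/|S| = 0.006882 (lagging).

(a) P = 0.2923 W  (b) Q = 42.47 VAR  (c) S = 42.47 VA  (d) PF = 0.006882 (lagging)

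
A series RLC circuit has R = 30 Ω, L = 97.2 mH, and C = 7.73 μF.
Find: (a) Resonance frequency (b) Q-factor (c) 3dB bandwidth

Step 1 — Resonance: ω₀ = 1/√(LC) = 1/√(0.0972·7.73e-06) = 1154 rad/s.
Step 2 — f₀ = ω₀/(2π) = 183.6 Hz.
Step 3 — Series Q: Q = ω₀L/R = 1154·0.0972/30 = 3.738.
Step 4 — Bandwidth: Δω = ω₀/Q = 308.6 rad/s; BW = Δω/(2π) = 49.12 Hz.

(a) f₀ = 183.6 Hz  (b) Q = 3.738  (c) BW = 49.12 Hz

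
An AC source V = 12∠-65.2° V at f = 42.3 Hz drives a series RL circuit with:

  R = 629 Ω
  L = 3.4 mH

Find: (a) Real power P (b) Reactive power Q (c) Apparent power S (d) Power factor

Step 1 — Angular frequency: ω = 2π·f = 2π·42.3 = 265.8 rad/s.
Step 2 — Component impedances:
  R: Z = R = 629 Ω
  L: Z = jωL = j·265.8·0.0034 = 0 + j0.9036 Ω
Step 3 — Series combination: Z_total = R + L = 629 + j0.9036 Ω = 629∠0.1° Ω.
Step 4 — Source phasor: V = 12∠-65.2° V = 5.033 - j10.89 V.
Step 5 — Current: I = V / Z = 0.007977 - j0.01733 A = 0.01908∠-65.3° A.
Step 6 — Complex power: S = V·I* = 0.2289 + j0.0003289 VA.
Step 7 — Real power: P = Re(S) = 0.2289 W.
Step 8 — Reactive power: Q = Im(S) = 0.0003289 VAR.
Step 9 — Apparent power: |S| = 0.2289 VA.
Step 10 — Power factor: PF = P/|S| = 1 (lagging).

(a) P = 0.2289 W  (b) Q = 0.0003289 VAR  (c) S = 0.2289 VA  (d) PF = 1 (lagging)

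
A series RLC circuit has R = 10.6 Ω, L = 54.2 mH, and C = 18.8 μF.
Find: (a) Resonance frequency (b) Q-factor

Step 1 — Resonance condition Im(Z)=0 gives ω₀ = 1/√(LC).
Step 2 — ω₀ = 1/√(0.0542·1.88e-05) = 990.7 rad/s.
Step 3 — f₀ = ω₀/(2π) = 157.7 Hz.
Step 4 — Series Q: Q = ω₀L/R = 990.7·0.0542/10.6 = 5.065.

(a) f₀ = 157.7 Hz  (b) Q = 5.065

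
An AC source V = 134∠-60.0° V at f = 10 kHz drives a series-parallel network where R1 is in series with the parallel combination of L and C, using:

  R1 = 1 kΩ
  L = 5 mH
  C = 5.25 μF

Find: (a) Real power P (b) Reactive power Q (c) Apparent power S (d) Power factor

Step 1 — Angular frequency: ω = 2π·f = 2π·1e+04 = 6.283e+04 rad/s.
Step 2 — Component impedances:
  R1: Z = R = 1000 Ω
  L: Z = jωL = j·6.283e+04·0.005 = 0 + j314.2 Ω
  C: Z = 1/(jωC) = -j/(ω·C) = 0 - j3.032 Ω
Step 3 — Parallel branch: L || C = 1/(1/L + 1/C) = 0 - j3.061 Ω.
Step 4 — Series with R1: Z_total = R1 + (L || C) = 1000 - j3.061 Ω = 1000∠-0.2° Ω.
Step 5 — Source phasor: V = 134∠-60.0° V = 67 - j116 V.
Step 6 — Current: I = V / Z = 0.06735 - j0.1158 A = 0.134∠-59.8° A.
Step 7 — Complex power: S = V·I* = 17.96 - j0.05496 VA.
Step 8 — Real power: P = Re(S) = 17.96 W.
Step 9 — Reactive power: Q = Im(S) = -0.05496 VAR.
Step 10 — Apparent power: |S| = 17.96 VA.
Step 11 — Power factor: PF = P/|S| = 1 (leading).

(a) P = 17.96 W  (b) Q = -0.05496 VAR  (c) S = 17.96 VA  (d) PF = 1 (leading)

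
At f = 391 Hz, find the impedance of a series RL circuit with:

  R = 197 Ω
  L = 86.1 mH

Step 1 — Angular frequency: ω = 2π·f = 2π·391 = 2457 rad/s.
Step 2 — Component impedances:
  R: Z = R = 197 Ω
  L: Z = jωL = j·2457·0.0861 = 0 + j211.5 Ω
Step 3 — Series combination: Z_total = R + L = 197 + j211.5 Ω = 289.1∠47.0° Ω.

Z = 197 + j211.5 Ω = 289.1∠47.0° Ω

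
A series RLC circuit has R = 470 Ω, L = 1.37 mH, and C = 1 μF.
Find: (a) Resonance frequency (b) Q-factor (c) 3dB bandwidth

Step 1 — Resonance: ω₀ = 1/√(LC) = 1/√(0.00137·1e-06) = 2.702e+04 rad/s.
Step 2 — f₀ = ω₀/(2π) = 4300 Hz.
Step 3 — Series Q: Q = ω₀L/R = 2.702e+04·0.00137/470 = 0.07875.
Step 4 — Bandwidth: Δω = ω₀/Q = 3.431e+05 rad/s; BW = Δω/(2π) = 5.46e+04 Hz.

(a) f₀ = 4300 Hz  (b) Q = 0.07875  (c) BW = 5.46e+04 Hz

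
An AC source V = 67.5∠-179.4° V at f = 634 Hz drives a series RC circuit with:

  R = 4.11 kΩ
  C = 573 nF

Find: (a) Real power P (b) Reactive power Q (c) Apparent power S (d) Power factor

Step 1 — Angular frequency: ω = 2π·f = 2π·634 = 3984 rad/s.
Step 2 — Component impedances:
  R: Z = R = 4110 Ω
  C: Z = 1/(jωC) = -j/(ω·C) = 0 - j438.1 Ω
Step 3 — Series combination: Z_total = R + C = 4110 - j438.1 Ω = 4133∠-6.1° Ω.
Step 4 — Source phasor: V = 67.5∠-179.4° V = -67.5 - j0.7068 V.
Step 5 — Current: I = V / Z = -0.01622 - j0.001901 A = 0.01633∠-173.3° A.
Step 6 — Complex power: S = V·I* = 1.096 - j0.1168 VA.
Step 7 — Real power: P = Re(S) = 1.096 W.
Step 8 — Reactive power: Q = Im(S) = -0.1168 VAR.
Step 9 — Apparent power: |S| = 1.102 VA.
Step 10 — Power factor: PF = P/|S| = 0.9944 (leading).

(a) P = 1.096 W  (b) Q = -0.1168 VAR  (c) S = 1.102 VA  (d) PF = 0.9944 (leading)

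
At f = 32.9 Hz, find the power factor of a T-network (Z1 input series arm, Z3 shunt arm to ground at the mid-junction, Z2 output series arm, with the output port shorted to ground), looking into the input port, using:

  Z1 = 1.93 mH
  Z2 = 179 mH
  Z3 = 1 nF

Step 1 — Angular frequency: ω = 2π·f = 2π·32.9 = 206.7 rad/s.
Step 2 — Component impedances:
  Z1: Z = jωL = j·206.7·0.00193 = 0 + j0.399 Ω
  Z2: Z = jωL = j·206.7·0.179 = 0 + j37 Ω
  Z3: Z = 1/(jωC) = -j/(ω·C) = 0 - j4.838e+06 Ω
Step 3 — With the output port shorted to ground, the output series arm Z2 runs from the junction to ground; the shunt arm Z3 also runs from the junction to ground. They appear in parallel: Z3 || Z2 = 0 + j37 Ω.
Step 4 — Series with input arm Z1: Z_in = Z1 + (Z3 || Z2) = 0 + j37.4 Ω = 37.4∠90.0° Ω.
Step 5 — Power factor: PF = cos(φ) = Re(Z)/|Z| = 0/37.4 = 0.
Step 6 — Type: Im(Z) = 37.4 ⇒ lagging (phase φ = 90.0°).

PF = 0 (lagging, φ = 90.0°)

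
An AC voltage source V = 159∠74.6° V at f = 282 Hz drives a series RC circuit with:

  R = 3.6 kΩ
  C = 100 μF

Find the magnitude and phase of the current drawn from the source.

Step 1 — Angular frequency: ω = 2π·f = 2π·282 = 1772 rad/s.
Step 2 — Component impedances:
  R: Z = R = 3600 Ω
  C: Z = 1/(jωC) = -j/(ω·C) = 0 - j5.644 Ω
Step 3 — Series combination: Z_total = R + C = 3600 - j5.644 Ω = 3600∠-0.1° Ω.
Step 4 — Source phasor: V = 159∠74.6° V = 42.22 + j153.3 V.
Step 5 — Ohm's law: I = V / Z_total = (42.22 + j153.3) / (3600 - j5.644) = 0.01166 + j0.0426 A.
Step 6 — Convert to polar: |I| = 0.04417 A, ∠I = 74.7°.

I = 0.04417∠74.7° A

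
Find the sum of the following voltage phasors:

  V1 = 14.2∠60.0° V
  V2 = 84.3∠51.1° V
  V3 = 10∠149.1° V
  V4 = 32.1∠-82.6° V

Step 1 — Convert each phasor to rectangular form:
  V1 = 14.2·(cos(60.0°) + j·sin(60.0°)) = 7.1 + j12.3 V
  V2 = 84.3·(cos(51.1°) + j·sin(51.1°)) = 52.94 + j65.61 V
  V3 = 10·(cos(149.1°) + j·sin(149.1°)) = -8.581 + j5.135 V
  V4 = 32.1·(cos(-82.6°) + j·sin(-82.6°)) = 4.134 - j31.83 V
Step 2 — Sum components: V_total = 55.59 + j51.21 V.
Step 3 — Convert to polar: |V_total| = 75.58 V, ∠V_total = 42.6°.

V_total = 75.58∠42.6° V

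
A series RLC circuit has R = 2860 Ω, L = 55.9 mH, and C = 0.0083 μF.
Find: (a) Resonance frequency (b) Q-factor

Step 1 — Resonance condition Im(Z)=0 gives ω₀ = 1/√(LC).
Step 2 — ω₀ = 1/√(0.0559·8.3e-09) = 4.643e+04 rad/s.
Step 3 — f₀ = ω₀/(2π) = 7389 Hz.
Step 4 — Series Q: Q = ω₀L/R = 4.643e+04·0.0559/2860 = 0.9074.

(a) f₀ = 7389 Hz  (b) Q = 0.9074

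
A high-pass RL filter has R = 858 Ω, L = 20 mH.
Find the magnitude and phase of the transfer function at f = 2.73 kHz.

Step 1 — Angular frequency: ω = 2π·2730 = 1.715e+04 rad/s.
Step 2 — Transfer function: H(jω) = jωL/(R + jωL).
Step 3 — Numerator jωL = j·343.1; denominator R + jωL = 858 + j343.1.
Step 4 — H = 0.1378 + j0.3447.
Step 5 — Magnitude: |H| = 0.3713 (-8.6 dB); phase: φ = 68.2°.

|H| = 0.3713 (-8.6 dB), φ = 68.2°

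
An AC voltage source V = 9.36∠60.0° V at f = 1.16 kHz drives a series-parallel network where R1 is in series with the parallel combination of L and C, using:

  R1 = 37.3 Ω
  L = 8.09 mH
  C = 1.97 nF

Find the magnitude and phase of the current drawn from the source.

Step 1 — Angular frequency: ω = 2π·f = 2π·1160 = 7288 rad/s.
Step 2 — Component impedances:
  R1: Z = R = 37.3 Ω
  L: Z = jωL = j·7288·0.00809 = 0 + j58.96 Ω
  C: Z = 1/(jωC) = -j/(ω·C) = 0 - j6.965e+04 Ω
Step 3 — Parallel branch: L || C = 1/(1/L + 1/C) = 0 + j59.01 Ω.
Step 4 — Series with R1: Z_total = R1 + (L || C) = 37.3 + j59.01 Ω = 69.81∠57.7° Ω.
Step 5 — Source phasor: V = 9.36∠60.0° V = 4.68 + j8.106 V.
Step 6 — Ohm's law: I = V / Z_total = (4.68 + j8.106) / (37.3 + j59.01) = 0.134 + j0.005369 A.
Step 7 — Convert to polar: |I| = 0.1341 A, ∠I = 2.3°.

I = 0.1341∠2.3° A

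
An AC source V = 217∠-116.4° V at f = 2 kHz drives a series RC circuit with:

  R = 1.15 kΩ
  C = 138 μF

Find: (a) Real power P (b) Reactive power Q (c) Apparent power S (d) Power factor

Step 1 — Angular frequency: ω = 2π·f = 2π·2000 = 1.257e+04 rad/s.
Step 2 — Component impedances:
  R: Z = R = 1150 Ω
  C: Z = 1/(jωC) = -j/(ω·C) = 0 - j0.5766 Ω
Step 3 — Series combination: Z_total = R + C = 1150 - j0.5766 Ω = 1150∠-0.0° Ω.
Step 4 — Source phasor: V = 217∠-116.4° V = -96.49 - j194.4 V.
Step 5 — Current: I = V / Z = -0.08382 - j0.1691 A = 0.1887∠-116.4° A.
Step 6 — Complex power: S = V·I* = 40.95 - j0.02053 VA.
Step 7 — Real power: P = Re(S) = 40.95 W.
Step 8 — Reactive power: Q = Im(S) = -0.02053 VAR.
Step 9 — Apparent power: |S| = 40.95 VA.
Step 10 — Power factor: PF = P/|S| = 1 (leading).

(a) P = 40.95 W  (b) Q = -0.02053 VAR  (c) S = 40.95 VA  (d) PF = 1 (leading)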